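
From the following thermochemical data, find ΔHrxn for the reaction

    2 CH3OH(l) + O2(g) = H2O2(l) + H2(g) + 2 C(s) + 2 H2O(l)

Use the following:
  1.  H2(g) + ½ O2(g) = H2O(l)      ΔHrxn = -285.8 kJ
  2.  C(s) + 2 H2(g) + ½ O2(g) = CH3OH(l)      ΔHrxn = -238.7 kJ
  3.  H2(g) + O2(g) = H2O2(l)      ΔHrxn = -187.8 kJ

eq. 1 × 2: (2)·(-285.8) = -571.6 kJ
eq. 2 reversed and × 2: (-2)·(-238.7) = +477.4 kJ
eq. 3 as written: -187.8 kJ
Since enthalpy is a state function, ΔHrxn = (-571.6) + (+477.4) + (-187.8) = -282.0 kJ

ΔHrxn = -282.0 kJ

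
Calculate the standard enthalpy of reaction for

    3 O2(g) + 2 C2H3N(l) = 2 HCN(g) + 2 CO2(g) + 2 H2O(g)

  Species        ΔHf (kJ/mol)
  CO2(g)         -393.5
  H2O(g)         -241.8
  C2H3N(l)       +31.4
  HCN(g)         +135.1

ΔH_rxn = -1063.2 kJ/mol

ΔH°rxn = Σ nΔHf°(products) − Σ nΔHf°(reactants).
Products: 2·(+135.1) + 2·(-393.5) + 2·(-241.8) = -1000.4
Reactants: 3·(+0.0) + 2·(+31.4) = +62.8
ΔH_rxn = (-1000.4) − (+62.8) = -1063.2 kJ/mol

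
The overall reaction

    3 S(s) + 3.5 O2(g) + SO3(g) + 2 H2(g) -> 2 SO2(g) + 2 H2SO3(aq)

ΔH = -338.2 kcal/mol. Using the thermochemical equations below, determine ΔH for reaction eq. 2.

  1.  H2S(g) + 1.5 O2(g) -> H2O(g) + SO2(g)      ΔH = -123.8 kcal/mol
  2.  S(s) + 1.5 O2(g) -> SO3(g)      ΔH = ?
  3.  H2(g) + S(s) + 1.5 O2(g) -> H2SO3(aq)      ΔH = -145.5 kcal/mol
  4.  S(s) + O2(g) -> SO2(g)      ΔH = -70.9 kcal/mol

eq. 1: not needed (H2O(g) appears nowhere else).
eq. 2 reversed (reverse to put SO3(g) on the reactant side): contributes −x
eq. 3 × 2 (scale by 2 for the 2 H2SO3(aq)): (2)·(-145.5) = -291.0 kcal/mol
eq. 4 × 2: (2)·(-70.9) = -141.8 kcal/mol
-338.2 = (-291.0) + (-141.8) − x
x = (-338.2 − (-432.8)) / (-1) = -94.6 kcal/mol

ΔH = -94.6 kcal/mol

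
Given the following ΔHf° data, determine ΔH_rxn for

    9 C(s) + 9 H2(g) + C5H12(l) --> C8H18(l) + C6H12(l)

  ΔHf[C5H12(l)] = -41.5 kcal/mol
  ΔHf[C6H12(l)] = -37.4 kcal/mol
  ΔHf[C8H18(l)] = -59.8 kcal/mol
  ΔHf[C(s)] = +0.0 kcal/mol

Products: 1·(-59.8) + 1·(-37.4) = -97.2
Reactants: 9·(+0.0) + 9·(+0.0) + 1·(-41.5) = -41.5
ΔH_rxn = (-97.2) − (-41.5) = -55.7 kcal/mol

ΔH_rxn = -55.7 kcal/mol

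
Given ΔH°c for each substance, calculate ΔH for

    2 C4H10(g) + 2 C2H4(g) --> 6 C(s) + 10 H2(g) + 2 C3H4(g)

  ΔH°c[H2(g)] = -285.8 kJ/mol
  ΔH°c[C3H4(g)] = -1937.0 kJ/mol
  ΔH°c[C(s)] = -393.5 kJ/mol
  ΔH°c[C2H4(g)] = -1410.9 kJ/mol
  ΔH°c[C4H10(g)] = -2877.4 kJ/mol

With combustion enthalpies, reactants minus products:
= [2·(-2877.4) + 2·(-1410.9)] − [6·(-393.5) + 10·(-285.8) + 2·(-1937.0)]
= 516.4 kJ/mol

ΔH = 516.4 kJ/mol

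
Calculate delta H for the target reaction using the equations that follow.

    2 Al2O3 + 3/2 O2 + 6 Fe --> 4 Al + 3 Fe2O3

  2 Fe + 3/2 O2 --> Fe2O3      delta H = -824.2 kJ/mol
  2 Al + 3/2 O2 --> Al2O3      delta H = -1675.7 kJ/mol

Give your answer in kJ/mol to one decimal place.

equation 1 × 3: (3)·(-824.2) = -2472.6 kJ/mol
equation 2 reversed and × 2: (-2)·(-1675.7) = +3351.4 kJ/mol
delta H = (3)·(-824.2) + (-2)·(-1675.7) = 878.8 kJ/mol

delta H = 878.8 kJ/mol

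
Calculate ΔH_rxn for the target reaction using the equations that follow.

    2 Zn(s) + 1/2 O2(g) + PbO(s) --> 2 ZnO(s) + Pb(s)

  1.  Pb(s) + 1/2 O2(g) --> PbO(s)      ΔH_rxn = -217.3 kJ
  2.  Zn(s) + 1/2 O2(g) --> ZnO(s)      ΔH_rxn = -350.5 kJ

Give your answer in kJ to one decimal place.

eq. 1 reversed (reverse to put PbO(s) on the reactant side): +217.3 kJ
eq. 2 × 2 (scale by 2 for the 2 ZnO(s)): (2)·(-350.5) = -701.0 kJ
Summing the manipulated equations, ΔH_rxn = (+217.3) + (-701.0) = -483.7 kJ

ΔH_rxn = -483.7 kJ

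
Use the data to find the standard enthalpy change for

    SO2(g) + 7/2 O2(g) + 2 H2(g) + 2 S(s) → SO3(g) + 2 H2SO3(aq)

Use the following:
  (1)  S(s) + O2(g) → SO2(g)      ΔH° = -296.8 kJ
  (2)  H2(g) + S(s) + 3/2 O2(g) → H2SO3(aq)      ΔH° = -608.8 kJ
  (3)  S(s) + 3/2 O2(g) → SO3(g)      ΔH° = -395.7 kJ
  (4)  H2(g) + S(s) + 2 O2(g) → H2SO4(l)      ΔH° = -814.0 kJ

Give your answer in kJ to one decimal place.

ΔH° = -1316.5 kJ

(1) reversed (reverse to put SO2(g) on the reactant side): +296.8 kJ
(2) × 2 (scale by 2 for the 2 H2SO3(aq)): (2)·(-608.8) = -1217.6 kJ
(3) as written (SO3(g) already on the product side): -395.7 kJ
(4): not needed (H2SO4(l) appears nowhere else).
Summing the manipulated equations, ΔH° = (+296.8) + (-1217.6) + (-395.7) = -1316.5 kJ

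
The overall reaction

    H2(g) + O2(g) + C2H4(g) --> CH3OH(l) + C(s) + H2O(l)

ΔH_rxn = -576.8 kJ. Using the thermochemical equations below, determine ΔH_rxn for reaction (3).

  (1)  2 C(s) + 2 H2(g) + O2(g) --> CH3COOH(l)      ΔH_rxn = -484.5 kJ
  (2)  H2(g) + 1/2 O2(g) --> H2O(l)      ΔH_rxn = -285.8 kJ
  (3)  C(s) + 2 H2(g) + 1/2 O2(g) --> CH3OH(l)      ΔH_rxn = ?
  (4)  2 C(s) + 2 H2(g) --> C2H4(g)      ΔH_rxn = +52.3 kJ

ΔH_rxn = -238.7 kJ

(1): not needed.
(2) as written: -285.8 kJ
(3) as written: contributes x
(4) reversed: -52.3 kJ
-576.8 = (-285.8) + (-52.3) + x
x = (-576.8 − (-338.1)) / (1) = -238.7 kJ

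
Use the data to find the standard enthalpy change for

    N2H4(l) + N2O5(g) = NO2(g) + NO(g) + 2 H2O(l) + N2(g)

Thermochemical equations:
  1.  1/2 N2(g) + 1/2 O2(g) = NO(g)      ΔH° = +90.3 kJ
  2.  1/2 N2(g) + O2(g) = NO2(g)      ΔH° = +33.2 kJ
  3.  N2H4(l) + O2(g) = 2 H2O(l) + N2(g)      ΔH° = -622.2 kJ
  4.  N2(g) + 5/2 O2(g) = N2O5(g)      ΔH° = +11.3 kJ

ΔH° = -510.0 kJ

eq. 1 as written (NO(g) already on the product side): +90.3 kJ
eq. 2 as written (NO2(g) already on the product side): +33.2 kJ
eq. 3 as written (N2H4(l) already on the reactant side): -622.2 kJ
eq. 4 reversed (reverse to put N2O5(g) on the reactant side): -11.3 kJ
By Hess's law, ΔH° = (+90.3) + (+33.2) + (-622.2) + (-11.3) = -510.0 kJ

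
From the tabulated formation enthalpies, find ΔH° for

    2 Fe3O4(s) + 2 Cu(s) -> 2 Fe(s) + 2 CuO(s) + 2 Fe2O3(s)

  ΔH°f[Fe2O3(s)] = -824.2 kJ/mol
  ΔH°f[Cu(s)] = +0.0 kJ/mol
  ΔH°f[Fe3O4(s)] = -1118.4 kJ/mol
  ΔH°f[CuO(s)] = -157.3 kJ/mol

ΔH° = 273.8 kJ/mol

ΔH°rxn = Σ nΔHf°(products) − Σ nΔHf°(reactants).
Products: 2·(+0.0) + 2·(-157.3) + 2·(-824.2) = -1963.0
Reactants: 2·(-1118.4) + 2·(+0.0) = -2236.8
ΔH° = (-1963.0) − (-2236.8) = 273.8 kJ/mol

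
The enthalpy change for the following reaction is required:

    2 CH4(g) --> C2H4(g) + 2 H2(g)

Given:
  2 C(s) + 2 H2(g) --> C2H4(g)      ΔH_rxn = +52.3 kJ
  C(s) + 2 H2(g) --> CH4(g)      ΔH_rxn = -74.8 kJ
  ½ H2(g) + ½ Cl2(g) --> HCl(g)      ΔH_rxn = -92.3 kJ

ΔH_rxn = 201.9 kJ

equation 1 as written: +52.3 kJ
equation 2 reversed and × 2: (-2)·(-74.8) = +149.6 kJ
equation 3: not needed.
ΔH_rxn = (1)·(+52.3) + (-2)·(-74.8) = 201.9 kJ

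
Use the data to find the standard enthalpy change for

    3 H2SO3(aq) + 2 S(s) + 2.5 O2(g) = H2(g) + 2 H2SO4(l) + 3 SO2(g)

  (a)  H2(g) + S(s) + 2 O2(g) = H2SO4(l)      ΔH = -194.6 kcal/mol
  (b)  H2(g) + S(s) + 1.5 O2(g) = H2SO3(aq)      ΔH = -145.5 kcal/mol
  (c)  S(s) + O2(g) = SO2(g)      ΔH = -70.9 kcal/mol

(a) × 2: (2)·(-194.6) = -389.2 kcal/mol
(b) reversed and × 3: (-3)·(-145.5) = +436.5 kcal/mol
(c) × 3: (3)·(-70.9) = -212.7 kcal/mol
ΔH = (2)·(-194.6) + (-3)·(-145.5) + (3)·(-70.9) = -165.4 kcal/mol

ΔH = -165.4 kcal/mol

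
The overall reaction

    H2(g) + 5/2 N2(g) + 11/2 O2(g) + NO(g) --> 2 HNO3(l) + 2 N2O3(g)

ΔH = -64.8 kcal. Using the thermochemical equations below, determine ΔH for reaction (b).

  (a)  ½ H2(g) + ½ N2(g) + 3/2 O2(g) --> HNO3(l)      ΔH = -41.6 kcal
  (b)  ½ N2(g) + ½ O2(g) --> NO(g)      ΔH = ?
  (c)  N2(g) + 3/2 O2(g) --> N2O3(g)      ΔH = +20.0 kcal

ΔH = 21.6 kcal

(a) × 2 (×2 to match 2 HNO3(l) in the target): (2)·(-41.6) = -83.2 kcal
(b) reversed (reverse to put NO(g) on the reactant side): contributes −x
(c) × 2 (scale by 2 for the 2 N2O3(g)): (2)·(+20.0) = +40.0 kcal
-64.8 = (-83.2) + (+40.0) − x
x = (-64.8 − (-43.2)) / (-1) = 21.6 kcal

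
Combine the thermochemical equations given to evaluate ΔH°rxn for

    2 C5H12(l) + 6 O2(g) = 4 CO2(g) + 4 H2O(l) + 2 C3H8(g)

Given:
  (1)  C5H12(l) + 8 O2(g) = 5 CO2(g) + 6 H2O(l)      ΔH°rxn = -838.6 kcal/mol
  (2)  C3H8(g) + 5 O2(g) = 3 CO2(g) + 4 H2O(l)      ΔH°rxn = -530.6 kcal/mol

ΔH°rxn = -616.0 kcal/mol

(1) × 2 (scale by 2 for the 2 C5H12(l)): (2)·(-838.6) = -1677.2 kcal/mol
(2) reversed and × 2 (reverse to put C3H8(g) on the product side; scale by 2 for the 2 C3H8(g)): (-2)·(-530.6) = +1061.2 kcal/mol
ΔH°rxn = (-1677.2) + (+1061.2) = -616.0 kcal/mol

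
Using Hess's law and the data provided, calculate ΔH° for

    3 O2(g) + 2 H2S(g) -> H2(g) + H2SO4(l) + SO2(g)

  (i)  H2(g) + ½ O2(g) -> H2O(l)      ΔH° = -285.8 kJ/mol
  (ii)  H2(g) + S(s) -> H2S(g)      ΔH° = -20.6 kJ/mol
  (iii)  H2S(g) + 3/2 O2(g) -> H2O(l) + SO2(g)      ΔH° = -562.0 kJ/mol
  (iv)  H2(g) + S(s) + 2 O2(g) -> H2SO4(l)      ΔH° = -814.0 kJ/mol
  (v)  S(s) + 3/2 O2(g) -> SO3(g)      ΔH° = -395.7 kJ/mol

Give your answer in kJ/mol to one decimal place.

ΔH° = -1069.6 kJ/mol

(i) reversed: +285.8 kJ/mol
(ii) reversed: +20.6 kJ/mol
(iii) as written (SO2(g) already on the product side): -562.0 kJ/mol
(iv) as written (H2SO4(l) already on the product side): -814.0 kJ/mol
(v): not needed (SO3(g) appears nowhere else).
Combining the equations, ΔH° = (-1)·(-285.8) + (-1)·(-20.6) + (1)·(-562.0) + (1)·(-814.0) = -1069.6 kJ/mol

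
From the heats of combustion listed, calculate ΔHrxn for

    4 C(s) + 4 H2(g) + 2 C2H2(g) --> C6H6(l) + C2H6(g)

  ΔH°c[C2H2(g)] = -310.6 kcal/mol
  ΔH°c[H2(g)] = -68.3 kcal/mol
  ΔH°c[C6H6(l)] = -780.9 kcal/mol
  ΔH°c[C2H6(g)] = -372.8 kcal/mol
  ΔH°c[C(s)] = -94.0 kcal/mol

With combustion enthalpies, reactants minus products:
= [4·(-94.0) + 4·(-68.3) + 2·(-310.6)] − [1·(-780.9) + 1·(-372.8)]
= -116.7 kcal/mol

ΔHrxn = -116.7 kcal/mol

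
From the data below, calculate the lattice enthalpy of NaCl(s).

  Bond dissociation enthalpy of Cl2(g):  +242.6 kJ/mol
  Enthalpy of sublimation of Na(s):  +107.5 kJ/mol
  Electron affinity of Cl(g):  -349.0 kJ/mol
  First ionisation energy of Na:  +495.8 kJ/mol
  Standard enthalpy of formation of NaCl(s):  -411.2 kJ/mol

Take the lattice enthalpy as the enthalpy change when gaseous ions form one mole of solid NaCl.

U = -786.8 kJ/mol

ΔHf° = 1·ΔHsub + 1·(ΣIE) + 1/2·D(Cl2) + 1·EA + U
-411.2 = 1·(+107.5) + 1·(+495.8) + 1/2·(+242.6) + 1·(-349.0) + U
U = -411.2 − (+375.6) = -786.8 kJ/mol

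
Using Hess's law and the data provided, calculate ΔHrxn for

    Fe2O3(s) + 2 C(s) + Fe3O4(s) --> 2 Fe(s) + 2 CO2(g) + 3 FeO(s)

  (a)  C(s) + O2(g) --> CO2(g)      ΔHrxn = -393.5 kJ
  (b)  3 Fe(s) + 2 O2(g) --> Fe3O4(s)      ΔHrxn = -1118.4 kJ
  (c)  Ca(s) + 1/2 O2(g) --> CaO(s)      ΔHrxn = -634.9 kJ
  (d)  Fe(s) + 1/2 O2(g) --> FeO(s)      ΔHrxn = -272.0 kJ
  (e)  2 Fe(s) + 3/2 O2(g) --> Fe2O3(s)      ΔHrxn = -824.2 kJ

(a) × 2: (2)·(-393.5) = -787.0 kJ
(b) reversed: +1118.4 kJ
(c): not needed.
(d) × 3: (3)·(-272.0) = -816.0 kJ
(e) reversed: +824.2 kJ
Summing the manipulated equations, ΔHrxn = (2)·(-393.5) + (-1)·(-1118.4) + (3)·(-272.0) + (-1)·(-824.2) = 339.6 kJ

ΔHrxn = 339.6 kJ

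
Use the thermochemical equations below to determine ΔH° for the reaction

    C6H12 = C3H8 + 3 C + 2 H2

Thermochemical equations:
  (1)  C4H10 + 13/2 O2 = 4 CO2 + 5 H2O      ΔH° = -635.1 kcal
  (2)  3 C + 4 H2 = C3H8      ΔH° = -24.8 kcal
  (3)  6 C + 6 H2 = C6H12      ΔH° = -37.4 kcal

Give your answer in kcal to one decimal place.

(1): not needed.
(2) as written: -24.8 kcal
(3) reversed: +37.4 kcal
Summing the manipulated equations, ΔH° = (1)·(-24.8) + (-1)·(-37.4) = 12.6 kcal

ΔH° = 12.6 kcal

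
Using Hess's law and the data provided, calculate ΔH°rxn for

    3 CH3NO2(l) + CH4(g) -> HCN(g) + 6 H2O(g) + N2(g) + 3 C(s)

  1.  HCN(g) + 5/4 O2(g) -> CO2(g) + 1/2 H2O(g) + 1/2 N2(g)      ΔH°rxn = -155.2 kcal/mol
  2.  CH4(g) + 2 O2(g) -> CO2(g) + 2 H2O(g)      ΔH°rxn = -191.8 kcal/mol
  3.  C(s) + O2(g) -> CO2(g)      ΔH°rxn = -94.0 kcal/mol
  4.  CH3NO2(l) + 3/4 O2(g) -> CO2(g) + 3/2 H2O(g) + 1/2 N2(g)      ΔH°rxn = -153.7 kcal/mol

ΔH°rxn = -215.7 kcal/mol

eq. 1 reversed (HCN(g) must end up as a product): +155.2 kcal/mol
eq. 2 as written (CH4(g) already on the reactant side): -191.8 kcal/mol
eq. 3 reversed and × 3 (C(s) must end up as a product; ×3 to match 3 C(s) in the target): (-3)·(-94.0) = +282.0 kcal/mol
eq. 4 × 3 (scale by 3 for the 3 CH3NO2(l)): (3)·(-153.7) = -461.1 kcal/mol
Summing the manipulated equations, ΔH°rxn = (-1)·(-155.2) + (1)·(-191.8) + (-3)·(-94.0) + (3)·(-153.7) = -215.7 kcal/mol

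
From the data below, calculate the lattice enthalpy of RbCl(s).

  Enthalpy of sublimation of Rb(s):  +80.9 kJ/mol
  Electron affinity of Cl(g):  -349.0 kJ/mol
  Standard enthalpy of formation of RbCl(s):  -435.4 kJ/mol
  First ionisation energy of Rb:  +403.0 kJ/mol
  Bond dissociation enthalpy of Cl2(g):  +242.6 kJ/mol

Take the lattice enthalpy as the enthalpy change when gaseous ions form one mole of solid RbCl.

U = -691.6 kJ/mol

ΔHf° = 1·ΔHsub + 1·(ΣIE) + 1/2·D(Cl2) + 1·EA + U
-435.4 = 1·(+80.9) + 1·(+403.0) + 1/2·(+242.6) + 1·(-349.0) + U
U = -435.4 − (+256.2) = -691.6 kJ/mol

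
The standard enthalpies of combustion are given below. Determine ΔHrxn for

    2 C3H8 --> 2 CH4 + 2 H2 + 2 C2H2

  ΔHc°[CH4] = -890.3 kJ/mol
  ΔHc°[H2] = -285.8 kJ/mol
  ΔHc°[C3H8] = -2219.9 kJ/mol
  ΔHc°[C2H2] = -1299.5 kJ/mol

ΔHrxn = 511.4 kJ/mol

Using ΔH = Σ nΔHc°(reactants) − Σ nΔHc°(products):
= [2·(-2219.9)] − [2·(-890.3) + 2·(-285.8) + 2·(-1299.5)]
= 511.4 kJ/mol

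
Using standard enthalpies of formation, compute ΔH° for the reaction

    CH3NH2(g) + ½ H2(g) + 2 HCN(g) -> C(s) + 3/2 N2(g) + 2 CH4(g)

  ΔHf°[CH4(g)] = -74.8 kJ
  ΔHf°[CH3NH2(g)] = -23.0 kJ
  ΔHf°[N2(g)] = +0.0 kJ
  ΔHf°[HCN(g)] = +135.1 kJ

ΔH° = -396.8 kJ

Products: 1·(+0.0) + 3/2·(+0.0) + 2·(-74.8) = -149.6
Reactants: 1·(-23.0) + 1/2·(+0.0) + 2·(+135.1) = +247.2
ΔH° = (-149.6) − (+247.2) = -396.8 kJ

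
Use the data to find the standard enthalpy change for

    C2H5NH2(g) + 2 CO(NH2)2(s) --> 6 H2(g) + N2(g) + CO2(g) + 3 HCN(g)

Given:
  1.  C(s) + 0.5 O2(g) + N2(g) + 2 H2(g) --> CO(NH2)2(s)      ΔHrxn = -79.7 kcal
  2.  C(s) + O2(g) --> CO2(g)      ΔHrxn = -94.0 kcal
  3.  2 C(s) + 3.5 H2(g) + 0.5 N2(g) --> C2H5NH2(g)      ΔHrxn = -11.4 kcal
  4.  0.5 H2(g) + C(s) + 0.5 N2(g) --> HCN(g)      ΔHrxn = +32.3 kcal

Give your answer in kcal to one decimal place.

eq. 1 reversed and × 2 (CO(NH2)2(s) must end up as a reactant; ×2 to match 2 CO(NH2)2(s) in the target): (-2)·(-79.7) = +159.4 kcal
eq. 2 as written (CO2(g) already on the product side): -94.0 kcal
eq. 3 reversed (reverse to put C2H5NH2(g) on the reactant side): +11.4 kcal
eq. 4 × 3 (×3 to match 3 HCN(g) in the target): (3)·(+32.3) = +96.9 kcal
By Hess's law, ΔHrxn = (+159.4) + (-94.0) + (+11.4) + (+96.9) = 173.7 kcal

ΔHrxn = 173.7 kcal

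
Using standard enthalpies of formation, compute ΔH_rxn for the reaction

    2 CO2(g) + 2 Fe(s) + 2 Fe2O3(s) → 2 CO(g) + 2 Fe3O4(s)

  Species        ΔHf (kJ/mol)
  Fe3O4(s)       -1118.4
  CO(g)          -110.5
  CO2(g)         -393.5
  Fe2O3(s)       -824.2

Products: 2·(-110.5) + 2·(-1118.4) = -2457.8
Reactants: 2·(-393.5) + 2·(+0.0) + 2·(-824.2) = -2435.4
ΔH_rxn = (-2457.8) − (-2435.4) = -22.4 kJ/mol

ΔH_rxn = -22.4 kJ/mol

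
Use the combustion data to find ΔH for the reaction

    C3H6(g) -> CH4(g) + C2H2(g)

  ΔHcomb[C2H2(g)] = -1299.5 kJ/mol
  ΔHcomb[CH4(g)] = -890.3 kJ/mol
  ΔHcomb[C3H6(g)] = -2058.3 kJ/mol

ΔH = 131.5 kJ/mol

With combustion enthalpies, reactants minus products:
= [1·(-2058.3)] − [1·(-890.3) + 1·(-1299.5)]
= 131.5 kJ/mol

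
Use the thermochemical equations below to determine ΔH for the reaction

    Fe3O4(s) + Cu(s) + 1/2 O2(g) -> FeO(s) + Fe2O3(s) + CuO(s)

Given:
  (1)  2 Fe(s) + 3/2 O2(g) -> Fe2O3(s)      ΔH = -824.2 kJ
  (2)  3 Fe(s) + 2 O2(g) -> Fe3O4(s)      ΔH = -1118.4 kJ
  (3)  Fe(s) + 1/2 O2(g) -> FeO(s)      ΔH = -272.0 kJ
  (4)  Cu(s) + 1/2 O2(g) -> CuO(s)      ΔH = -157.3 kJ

ΔH = -135.1 kJ

(1) as written (Fe2O3(s) already on the product side): -824.2 kJ
(2) reversed (Fe3O4(s) must end up as a reactant): +1118.4 kJ
(3) as written (FeO(s) already on the product side): -272.0 kJ
(4) as written (CuO(s) already on the product side): -157.3 kJ
ΔH = (1)·(-824.2) + (-1)·(-1118.4) + (1)·(-272.0) + (1)·(-157.3) = -135.1 kJ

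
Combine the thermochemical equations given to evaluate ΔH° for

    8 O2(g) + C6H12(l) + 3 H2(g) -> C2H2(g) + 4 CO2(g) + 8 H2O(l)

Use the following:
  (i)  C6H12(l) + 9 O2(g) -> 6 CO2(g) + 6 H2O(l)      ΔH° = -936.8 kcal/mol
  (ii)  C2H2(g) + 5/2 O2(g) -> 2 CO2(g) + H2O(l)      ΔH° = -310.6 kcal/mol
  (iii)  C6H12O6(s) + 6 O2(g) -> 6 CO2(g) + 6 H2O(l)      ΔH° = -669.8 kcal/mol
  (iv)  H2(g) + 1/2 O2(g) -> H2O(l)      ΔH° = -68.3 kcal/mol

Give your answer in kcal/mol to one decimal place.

(i) as written (C6H12(l) already on the reactant side): -936.8 kcal/mol
(ii) reversed (C2H2(g) must end up as a product): +310.6 kcal/mol
(iii): not needed (C6H12O6(s) appears nowhere else).
(iv) × 3 (scale by 3 for the 3 H2(g)): (3)·(-68.3) = -204.9 kcal/mol
ΔH° = (-936.8) + (+310.6) + (-204.9) = -831.1 kcal/mol

ΔH° = -831.1 kcal/mol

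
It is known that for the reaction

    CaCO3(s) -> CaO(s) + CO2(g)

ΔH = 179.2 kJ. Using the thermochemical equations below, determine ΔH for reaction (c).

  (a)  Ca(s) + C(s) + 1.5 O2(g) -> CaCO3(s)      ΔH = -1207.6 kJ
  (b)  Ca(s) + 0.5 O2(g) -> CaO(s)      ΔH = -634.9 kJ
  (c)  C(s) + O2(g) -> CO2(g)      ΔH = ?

(a) reversed (reverse to put CaCO3(s) on the reactant side): +1207.6 kJ
(b) as written (CaO(s) already on the product side): -634.9 kJ
(c) as written (CO2(g) already on the product side): contributes x
+179.2 = (+1207.6) + (-634.9) + x
x = (+179.2 − (+572.7)) / (1) = -393.5 kJ

ΔH = -393.5 kJ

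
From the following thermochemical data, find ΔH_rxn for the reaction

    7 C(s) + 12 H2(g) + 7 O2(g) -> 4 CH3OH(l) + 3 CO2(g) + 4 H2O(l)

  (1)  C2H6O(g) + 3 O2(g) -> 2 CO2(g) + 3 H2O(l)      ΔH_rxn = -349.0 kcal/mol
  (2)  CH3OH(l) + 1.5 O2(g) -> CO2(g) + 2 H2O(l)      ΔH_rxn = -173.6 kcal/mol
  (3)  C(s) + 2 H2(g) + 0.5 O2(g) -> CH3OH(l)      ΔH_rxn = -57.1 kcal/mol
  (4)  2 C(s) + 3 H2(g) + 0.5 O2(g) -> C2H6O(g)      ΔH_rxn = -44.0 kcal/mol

ΔH_rxn = -783.7 kcal/mol

(1) × 2: (2)·(-349.0) = -698.0 kcal/mol
(2) reversed: +173.6 kcal/mol
(3) × 3: (3)·(-57.1) = -171.3 kcal/mol
(4) × 2: (2)·(-44.0) = -88.0 kcal/mol
ΔH_rxn = (-698.0) + (+173.6) + (-171.3) + (-88.0) = -783.7 kcal/mol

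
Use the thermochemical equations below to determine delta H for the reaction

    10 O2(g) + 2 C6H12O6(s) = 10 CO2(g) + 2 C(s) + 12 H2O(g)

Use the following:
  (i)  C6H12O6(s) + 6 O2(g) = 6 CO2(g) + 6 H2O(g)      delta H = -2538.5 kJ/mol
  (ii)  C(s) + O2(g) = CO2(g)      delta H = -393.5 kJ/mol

(i) × 2 (×2 to match 2 C6H12O6(s) in the target): (2)·(-2538.5) = -5077.0 kJ/mol
(ii) reversed and × 2 (C(s) must end up as a product; scale by 2 for the 2 C(s)): (-2)·(-393.5) = +787.0 kJ/mol
Since enthalpy is a state function, delta H = (-5077.0) + (+787.0) = -4290.0 kJ/mol

delta H = -4290.0 kJ/mol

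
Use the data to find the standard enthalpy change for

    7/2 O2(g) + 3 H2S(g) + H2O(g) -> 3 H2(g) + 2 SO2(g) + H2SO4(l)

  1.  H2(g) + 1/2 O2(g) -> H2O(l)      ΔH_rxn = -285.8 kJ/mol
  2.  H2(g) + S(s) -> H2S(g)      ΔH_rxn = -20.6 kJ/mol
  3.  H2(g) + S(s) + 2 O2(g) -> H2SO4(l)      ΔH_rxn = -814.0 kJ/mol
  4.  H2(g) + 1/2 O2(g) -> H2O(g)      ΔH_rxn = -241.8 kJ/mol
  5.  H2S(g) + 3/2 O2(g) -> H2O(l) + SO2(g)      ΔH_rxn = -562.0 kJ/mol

ΔH_rxn = -1104.0 kJ/mol

eq. 1 reversed and × 2: (-2)·(-285.8) = +571.6 kJ/mol
eq. 2 reversed: +20.6 kJ/mol
eq. 3 as written: -814.0 kJ/mol
eq. 4 reversed: +241.8 kJ/mol
eq. 5 × 2: (2)·(-562.0) = -1124.0 kJ/mol
Combining the equations, ΔH_rxn = (-2)·(-285.8) + (-1)·(-20.6) + (1)·(-814.0) + (-1)·(-241.8) + (2)·(-562.0) = -1104.0 kJ/mol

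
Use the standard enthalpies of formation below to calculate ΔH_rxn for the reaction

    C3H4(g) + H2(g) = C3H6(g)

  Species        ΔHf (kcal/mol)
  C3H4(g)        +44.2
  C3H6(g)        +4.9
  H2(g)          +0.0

ΔH_rxn = -39.3 kcal/mol

Products: 1·(+4.9) = +4.9
Reactants: 1·(+44.2) + 1·(+0.0) = +44.2
ΔH_rxn = (+4.9) − (+44.2) = -39.3 kcal/mol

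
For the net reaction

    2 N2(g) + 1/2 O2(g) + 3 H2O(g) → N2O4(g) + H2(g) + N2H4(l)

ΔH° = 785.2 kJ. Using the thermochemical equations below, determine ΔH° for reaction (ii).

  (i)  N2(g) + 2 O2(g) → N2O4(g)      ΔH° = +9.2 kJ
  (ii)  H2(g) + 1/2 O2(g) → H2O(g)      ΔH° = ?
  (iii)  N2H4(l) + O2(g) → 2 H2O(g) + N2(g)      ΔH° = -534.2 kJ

(i) as written (N2O4(g) already on the product side): +9.2 kJ
(ii) reversed (reverse to put H2(g) on the product side): contributes −x
(iii) reversed (reverse to put N2H4(l) on the product side): +534.2 kJ
+785.2 = (+9.2) + (+534.2) − x
x = (+785.2 − (+543.4)) / (-1) = -241.8 kJ

ΔH° = -241.8 kJ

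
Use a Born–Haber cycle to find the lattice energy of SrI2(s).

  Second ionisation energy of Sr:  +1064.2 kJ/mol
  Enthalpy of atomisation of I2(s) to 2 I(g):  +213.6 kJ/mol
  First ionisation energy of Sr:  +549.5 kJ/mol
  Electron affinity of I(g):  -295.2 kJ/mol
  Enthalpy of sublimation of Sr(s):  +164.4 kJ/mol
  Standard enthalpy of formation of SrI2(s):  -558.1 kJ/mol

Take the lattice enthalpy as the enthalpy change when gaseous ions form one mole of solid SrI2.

U = -1959.4 kJ/mol

ΔHf° = 1·ΔHsub + 1·(ΣIE) + 1·D(I2) + 2·EA + U
-558.1 = 1·(+164.4) + 1·(+1613.7) + 1·(+213.6) + 2·(-295.2) + U
U = -558.1 − (+1401.3) = -1959.4 kJ/mol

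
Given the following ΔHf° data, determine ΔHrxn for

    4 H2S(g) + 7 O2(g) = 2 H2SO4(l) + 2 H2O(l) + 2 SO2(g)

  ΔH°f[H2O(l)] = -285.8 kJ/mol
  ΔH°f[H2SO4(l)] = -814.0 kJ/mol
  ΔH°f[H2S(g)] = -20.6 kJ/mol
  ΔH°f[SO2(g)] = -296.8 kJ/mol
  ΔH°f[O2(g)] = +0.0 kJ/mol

Products: 2·(-814.0) + 2·(-285.8) + 2·(-296.8) = -2793.2
Reactants: 4·(-20.6) + 7·(+0.0) = -82.4
ΔHrxn = (-2793.2) − (-82.4) = -2710.8 kJ/mol

ΔHrxn = -2710.8 kJ/mol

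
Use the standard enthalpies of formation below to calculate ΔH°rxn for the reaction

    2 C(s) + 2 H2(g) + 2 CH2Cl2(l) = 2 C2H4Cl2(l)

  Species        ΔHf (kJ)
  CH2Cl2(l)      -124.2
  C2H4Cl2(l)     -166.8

Products: 2·(-166.8) = -333.6
Reactants: 2·(+0.0) + 2·(+0.0) + 2·(-124.2) = -248.4
ΔH°rxn = (-333.6) − (-248.4) = -85.2 kJ

ΔH°rxn = -85.2 kJ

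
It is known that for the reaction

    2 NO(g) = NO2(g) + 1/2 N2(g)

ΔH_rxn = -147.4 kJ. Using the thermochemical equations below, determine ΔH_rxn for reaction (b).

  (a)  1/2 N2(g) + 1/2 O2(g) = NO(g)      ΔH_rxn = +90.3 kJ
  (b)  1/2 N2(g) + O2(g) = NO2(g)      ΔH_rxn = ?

(a) reversed and × 2: (-2)·(+90.3) = -180.6 kJ
(b) as written: contributes x
-147.4 = (-180.6) + x
x = (-147.4 − (-180.6)) / (1) = 33.2 kJ

ΔH_rxn = 33.2 kJ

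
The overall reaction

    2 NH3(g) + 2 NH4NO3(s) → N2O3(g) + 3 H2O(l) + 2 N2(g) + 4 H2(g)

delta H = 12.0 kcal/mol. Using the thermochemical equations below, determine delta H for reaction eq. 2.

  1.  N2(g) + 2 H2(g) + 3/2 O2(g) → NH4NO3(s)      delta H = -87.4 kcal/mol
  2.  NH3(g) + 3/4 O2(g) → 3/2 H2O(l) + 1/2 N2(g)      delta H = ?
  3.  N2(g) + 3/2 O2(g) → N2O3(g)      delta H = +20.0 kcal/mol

eq. 1 reversed and × 2: (-2)·(-87.4) = +174.8 kcal/mol
eq. 2 × 2: contributes 2·x
eq. 3 as written: +20.0 kcal/mol
+12.0 = (+174.8) + (+20.0) + 2·x
x = (+12.0 − (+194.8)) / (2) = -91.4 kcal/mol

delta H = -91.4 kcal/mol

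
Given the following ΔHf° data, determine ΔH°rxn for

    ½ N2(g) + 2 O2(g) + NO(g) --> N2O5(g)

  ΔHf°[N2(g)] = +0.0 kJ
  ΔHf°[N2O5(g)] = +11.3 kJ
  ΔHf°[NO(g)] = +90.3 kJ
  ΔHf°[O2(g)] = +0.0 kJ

Products: 1·(+11.3) = +11.3
Reactants: 1/2·(+0.0) + 2·(+0.0) + 1·(+90.3) = +90.3
ΔH°rxn = (+11.3) − (+90.3) = -79.0 kJ

ΔH°rxn = -79.0 kJ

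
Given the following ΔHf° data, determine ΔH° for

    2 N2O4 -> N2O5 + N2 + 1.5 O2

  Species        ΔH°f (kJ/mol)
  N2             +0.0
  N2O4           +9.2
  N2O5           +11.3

Products: 1·(+11.3) + 1·(+0.0) + 3/2·(+0.0) = +11.3
Reactants: 2·(+9.2) = +18.4
ΔH° = (+11.3) − (+18.4) = -7.1 kJ/mol

ΔH° = -7.1 kJ/mol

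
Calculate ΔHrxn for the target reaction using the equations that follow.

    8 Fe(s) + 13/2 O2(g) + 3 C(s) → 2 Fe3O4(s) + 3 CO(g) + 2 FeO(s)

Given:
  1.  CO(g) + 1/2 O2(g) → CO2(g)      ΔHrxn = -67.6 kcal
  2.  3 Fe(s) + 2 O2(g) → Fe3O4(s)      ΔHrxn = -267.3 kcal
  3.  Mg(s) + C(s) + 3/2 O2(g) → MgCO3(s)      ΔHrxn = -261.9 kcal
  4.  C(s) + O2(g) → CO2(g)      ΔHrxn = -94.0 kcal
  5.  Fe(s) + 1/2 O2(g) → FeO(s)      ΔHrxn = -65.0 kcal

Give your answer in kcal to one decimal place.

eq. 1 reversed and × 3 (reverse to put CO(g) on the product side; scale by 3 for the 3 CO(g)): (-3)·(-67.6) = +202.8 kcal
eq. 2 × 2 (×2 to match 2 Fe3O4(s) in the target): (2)·(-267.3) = -534.6 kcal
eq. 3: not needed (MgCO3(s) appears nowhere else).
eq. 4 × 3: (3)·(-94.0) = -282.0 kcal
eq. 5 × 2 (×2 to match 2 FeO(s) in the target): (2)·(-65.0) = -130.0 kcal
Summing the manipulated equations, ΔHrxn = (-3)·(-67.6) + (2)·(-267.3) + (3)·(-94.0) + (2)·(-65.0) = -743.8 kcal

ΔHrxn = -743.8 kcal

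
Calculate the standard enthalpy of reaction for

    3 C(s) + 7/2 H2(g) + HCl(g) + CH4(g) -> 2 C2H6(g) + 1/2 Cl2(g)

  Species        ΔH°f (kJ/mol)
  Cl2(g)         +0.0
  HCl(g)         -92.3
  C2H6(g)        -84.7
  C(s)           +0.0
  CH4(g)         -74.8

ΔH° = -2.3 kJ/mol

Products: 2·(-84.7) + 1/2·(+0.0) = -169.4
Reactants: 3·(+0.0) + 7/2·(+0.0) + 1·(-92.3) + 1·(-74.8) = -167.1
ΔH° = (-169.4) − (-167.1) = -2.3 kJ/mol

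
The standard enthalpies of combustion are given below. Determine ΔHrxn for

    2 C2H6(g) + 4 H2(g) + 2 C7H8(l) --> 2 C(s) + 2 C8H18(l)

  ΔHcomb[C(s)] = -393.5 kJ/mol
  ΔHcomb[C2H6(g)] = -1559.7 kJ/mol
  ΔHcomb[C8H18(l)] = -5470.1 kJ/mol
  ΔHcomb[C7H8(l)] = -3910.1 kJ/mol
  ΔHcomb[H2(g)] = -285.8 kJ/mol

ΔHrxn = -355.6 kJ/mol

Using ΔH = Σ nΔHc°(reactants) − Σ nΔHc°(products):
= [2·(-1559.7) + 4·(-285.8) + 2·(-3910.1)] − [2·(-393.5) + 2·(-5470.1)]
= -355.6 kJ/mol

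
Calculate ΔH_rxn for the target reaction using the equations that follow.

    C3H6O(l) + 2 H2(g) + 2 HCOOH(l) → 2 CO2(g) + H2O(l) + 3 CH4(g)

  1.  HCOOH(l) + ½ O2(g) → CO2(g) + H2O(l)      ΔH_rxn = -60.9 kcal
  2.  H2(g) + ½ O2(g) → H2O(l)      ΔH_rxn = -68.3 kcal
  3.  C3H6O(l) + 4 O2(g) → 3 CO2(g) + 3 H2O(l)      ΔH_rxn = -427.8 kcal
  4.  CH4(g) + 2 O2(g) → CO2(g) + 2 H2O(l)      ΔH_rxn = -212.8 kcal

eq. 1 × 2 (×2 to match 2 HCOOH(l) in the target): (2)·(-60.9) = -121.8 kcal
eq. 2 × 2 (×2 to match 2 H2(g) in the target): (2)·(-68.3) = -136.6 kcal
eq. 3 as written (C3H6O(l) already on the reactant side): -427.8 kcal
eq. 4 reversed and × 3 (reverse to put CH4(g) on the product side; scale by 3 for the 3 CH4(g)): (-3)·(-212.8) = +638.4 kcal
Since enthalpy is a state function, ΔH_rxn = (2)·(-60.9) + (2)·(-68.3) + (1)·(-427.8) + (-3)·(-212.8) = -47.8 kcal

ΔH_rxn = -47.8 kcal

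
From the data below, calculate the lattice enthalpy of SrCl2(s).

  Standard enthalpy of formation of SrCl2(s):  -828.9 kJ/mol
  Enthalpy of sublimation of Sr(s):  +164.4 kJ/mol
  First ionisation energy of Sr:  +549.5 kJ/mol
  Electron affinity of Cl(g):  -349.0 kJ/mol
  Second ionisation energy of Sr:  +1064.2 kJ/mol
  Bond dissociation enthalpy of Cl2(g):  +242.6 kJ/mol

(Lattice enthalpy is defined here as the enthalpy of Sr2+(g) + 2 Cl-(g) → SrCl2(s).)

ΔHf° = 1·ΔHsub + 1·(ΣIE) + 1·D(Cl2) + 2·EA + U
-828.9 = 1·(+164.4) + 1·(+1613.7) + 1·(+242.6) + 2·(-349.0) + U
U = -828.9 − (+1322.7) = -2151.6 kJ/mol

U = -2151.6 kJ/mol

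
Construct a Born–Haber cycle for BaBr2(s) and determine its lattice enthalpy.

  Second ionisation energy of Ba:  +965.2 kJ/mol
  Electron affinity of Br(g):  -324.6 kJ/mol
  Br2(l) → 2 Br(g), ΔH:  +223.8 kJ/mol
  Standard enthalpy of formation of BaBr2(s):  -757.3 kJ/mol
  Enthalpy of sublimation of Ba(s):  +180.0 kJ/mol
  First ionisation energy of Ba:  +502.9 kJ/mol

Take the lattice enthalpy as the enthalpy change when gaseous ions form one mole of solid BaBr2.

ΔHf° = 1·ΔHsub + 1·(ΣIE) + 1·D(Br2) + 2·EA + U
-757.3 = 1·(+180.0) + 1·(+1468.1) + 1·(+223.8) + 2·(-324.6) + U
U = -757.3 − (+1222.7) = -1980.0 kJ/mol

U = -1980.0 kJ/mol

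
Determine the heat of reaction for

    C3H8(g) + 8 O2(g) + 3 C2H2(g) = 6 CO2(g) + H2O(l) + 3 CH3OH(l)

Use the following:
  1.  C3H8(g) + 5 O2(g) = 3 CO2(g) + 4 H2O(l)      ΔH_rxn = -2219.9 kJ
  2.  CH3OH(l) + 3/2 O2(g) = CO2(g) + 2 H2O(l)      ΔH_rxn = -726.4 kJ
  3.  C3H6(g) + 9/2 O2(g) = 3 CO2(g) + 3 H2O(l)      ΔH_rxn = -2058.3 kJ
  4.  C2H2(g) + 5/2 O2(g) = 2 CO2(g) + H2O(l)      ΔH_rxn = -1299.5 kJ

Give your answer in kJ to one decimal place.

ΔH_rxn = -3939.2 kJ

eq. 1 as written (C3H8(g) already on the reactant side): -2219.9 kJ
eq. 2 reversed and × 3 (CH3OH(l) must end up as a product; scale by 3 for the 3 CH3OH(l)): (-3)·(-726.4) = +2179.2 kJ
eq. 3: not needed (C3H6(g) appears nowhere else).
eq. 4 × 3 (scale by 3 for the 3 C2H2(g)): (3)·(-1299.5) = -3898.5 kJ
Summing the manipulated equations, ΔH_rxn = (-2219.9) + (+2179.2) + (-3898.5) = -3939.2 kJ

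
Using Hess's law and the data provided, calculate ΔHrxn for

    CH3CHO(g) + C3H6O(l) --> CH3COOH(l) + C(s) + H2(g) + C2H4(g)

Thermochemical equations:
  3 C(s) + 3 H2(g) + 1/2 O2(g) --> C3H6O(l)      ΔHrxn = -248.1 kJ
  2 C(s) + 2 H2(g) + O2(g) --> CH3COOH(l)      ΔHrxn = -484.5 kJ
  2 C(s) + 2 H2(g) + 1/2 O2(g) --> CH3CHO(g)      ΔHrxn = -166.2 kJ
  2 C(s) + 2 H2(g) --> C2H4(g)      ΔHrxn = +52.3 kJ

equation 1 reversed (C3H6O(l) must end up as a reactant): +248.1 kJ
equation 2 as written (CH3COOH(l) already on the product side): -484.5 kJ
equation 3 reversed (CH3CHO(g) must end up as a reactant): +166.2 kJ
equation 4 as written (C2H4(g) already on the product side): +52.3 kJ
Since enthalpy is a state function, ΔHrxn = (-1)·(-248.1) + (1)·(-484.5) + (-1)·(-166.2) + (1)·(+52.3) = -17.9 kJ

ΔHrxn = -17.9 kJ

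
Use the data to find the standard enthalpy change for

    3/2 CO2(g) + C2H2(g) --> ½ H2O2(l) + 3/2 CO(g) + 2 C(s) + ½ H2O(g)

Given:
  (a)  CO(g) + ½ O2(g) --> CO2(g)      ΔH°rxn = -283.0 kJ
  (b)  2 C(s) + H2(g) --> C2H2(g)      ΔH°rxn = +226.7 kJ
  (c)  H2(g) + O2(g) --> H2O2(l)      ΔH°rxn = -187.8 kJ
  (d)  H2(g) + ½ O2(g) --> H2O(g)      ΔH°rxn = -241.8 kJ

ΔH°rxn = -17.0 kJ

(a) reversed and × 3/2: (-3/2)·(-283.0) = +424.5 kJ
(b) reversed: -226.7 kJ
(c) × 1/2: (1/2)·(-187.8) = -93.9 kJ
(d) × 1/2: (1/2)·(-241.8) = -120.9 kJ
By Hess's law, ΔH°rxn = (+424.5) + (-226.7) + (-93.9) + (-120.9) = -17.0 kJ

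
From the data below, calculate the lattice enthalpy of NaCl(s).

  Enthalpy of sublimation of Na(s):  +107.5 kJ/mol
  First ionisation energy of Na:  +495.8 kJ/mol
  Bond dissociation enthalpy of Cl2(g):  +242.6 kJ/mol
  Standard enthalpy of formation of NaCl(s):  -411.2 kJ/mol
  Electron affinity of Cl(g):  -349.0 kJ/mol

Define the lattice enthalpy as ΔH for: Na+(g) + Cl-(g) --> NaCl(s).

U = -786.8 kJ/mol

ΔHf° = 1·ΔHsub + 1·(ΣIE) + 1/2·D(Cl2) + 1·EA + U
-411.2 = 1·(+107.5) + 1·(+495.8) + 1/2·(+242.6) + 1·(-349.0) + U
U = -411.2 − (+375.6) = -786.8 kJ/mol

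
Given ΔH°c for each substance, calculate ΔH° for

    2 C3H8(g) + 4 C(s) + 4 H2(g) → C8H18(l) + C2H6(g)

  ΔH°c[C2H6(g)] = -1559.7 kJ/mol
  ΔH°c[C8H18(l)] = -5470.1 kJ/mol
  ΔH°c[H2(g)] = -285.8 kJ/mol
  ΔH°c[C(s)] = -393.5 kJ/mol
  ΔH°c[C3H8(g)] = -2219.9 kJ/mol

ΔH° = -127.2 kJ/mol

With combustion enthalpies, reactants minus products:
= [2·(-2219.9) + 4·(-393.5) + 4·(-285.8)] − [1·(-5470.1) + 1·(-1559.7)]
= -127.2 kJ/mol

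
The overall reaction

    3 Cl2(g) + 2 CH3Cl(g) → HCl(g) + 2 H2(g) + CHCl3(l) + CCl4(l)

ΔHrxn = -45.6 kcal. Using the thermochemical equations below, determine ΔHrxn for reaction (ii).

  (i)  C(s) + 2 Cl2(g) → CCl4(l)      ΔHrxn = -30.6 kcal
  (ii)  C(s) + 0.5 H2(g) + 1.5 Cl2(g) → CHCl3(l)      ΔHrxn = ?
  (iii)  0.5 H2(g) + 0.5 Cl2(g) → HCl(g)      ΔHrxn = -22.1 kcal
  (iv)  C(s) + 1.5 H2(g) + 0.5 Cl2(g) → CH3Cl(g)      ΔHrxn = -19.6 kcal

(i) as written: -30.6 kcal
(ii) as written: contributes x
(iii) as written: -22.1 kcal
(iv) reversed and × 2: (-2)·(-19.6) = +39.2 kcal
-45.6 = (-30.6) + (-22.1) + (+39.2) + x
x = (-45.6 − (-13.5)) / (1) = -32.1 kcal

ΔHrxn = -32.1 kcal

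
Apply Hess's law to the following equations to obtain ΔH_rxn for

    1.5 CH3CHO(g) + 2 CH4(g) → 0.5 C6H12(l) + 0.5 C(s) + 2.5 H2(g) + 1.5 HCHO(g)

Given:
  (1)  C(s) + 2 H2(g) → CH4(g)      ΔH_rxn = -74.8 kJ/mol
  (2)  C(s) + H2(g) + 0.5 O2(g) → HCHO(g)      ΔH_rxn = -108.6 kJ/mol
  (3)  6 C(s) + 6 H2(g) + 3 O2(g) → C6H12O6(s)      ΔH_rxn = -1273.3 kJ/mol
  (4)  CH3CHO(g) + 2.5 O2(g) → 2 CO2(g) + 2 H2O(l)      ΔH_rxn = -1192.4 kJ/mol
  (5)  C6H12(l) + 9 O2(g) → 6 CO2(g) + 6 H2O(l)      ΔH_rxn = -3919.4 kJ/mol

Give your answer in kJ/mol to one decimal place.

ΔH_rxn = 157.8 kJ/mol

(1) reversed and × 2: (-2)·(-74.8) = +149.6 kJ/mol
(2) × 3/2: (3/2)·(-108.6) = -162.9 kJ/mol
(3): not needed.
(4) × 3/2: (3/2)·(-1192.4) = -1788.6 kJ/mol
(5) reversed and × 1/2: (-1/2)·(-3919.4) = +1959.7 kJ/mol
By Hess's law, ΔH_rxn = (-2)·(-74.8) + (3/2)·(-108.6) + (3/2)·(-1192.4) + (-1/2)·(-3919.4) = 157.8 kJ/mol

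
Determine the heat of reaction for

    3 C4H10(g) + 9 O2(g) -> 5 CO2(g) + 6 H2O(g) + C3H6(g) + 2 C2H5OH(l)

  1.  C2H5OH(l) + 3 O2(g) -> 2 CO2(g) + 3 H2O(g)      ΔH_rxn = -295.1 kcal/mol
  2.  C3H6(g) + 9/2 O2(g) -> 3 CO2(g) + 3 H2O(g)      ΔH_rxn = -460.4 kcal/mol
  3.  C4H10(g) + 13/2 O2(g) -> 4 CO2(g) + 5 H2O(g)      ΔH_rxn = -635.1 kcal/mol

eq. 1 reversed and × 2: (-2)·(-295.1) = +590.2 kcal/mol
eq. 2 reversed: +460.4 kcal/mol
eq. 3 × 3: (3)·(-635.1) = -1905.3 kcal/mol
Since enthalpy is a state function, ΔH_rxn = (+590.2) + (+460.4) + (-1905.3) = -854.7 kcal/mol

ΔH_rxn = -854.7 kcal/mol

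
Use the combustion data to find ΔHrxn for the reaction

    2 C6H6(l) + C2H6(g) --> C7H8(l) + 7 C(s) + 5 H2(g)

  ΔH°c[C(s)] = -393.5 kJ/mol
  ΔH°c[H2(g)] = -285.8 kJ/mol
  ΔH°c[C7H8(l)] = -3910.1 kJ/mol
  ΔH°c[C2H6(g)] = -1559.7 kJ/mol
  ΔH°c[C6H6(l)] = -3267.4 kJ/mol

Using ΔH = Σ nΔHc°(reactants) − Σ nΔHc°(products):
= [2·(-3267.4) + 1·(-1559.7)] − [1·(-3910.1) + 7·(-393.5) + 5·(-285.8)]
= -0.9 kJ/mol

ΔHrxn = -0.9 kJ/mol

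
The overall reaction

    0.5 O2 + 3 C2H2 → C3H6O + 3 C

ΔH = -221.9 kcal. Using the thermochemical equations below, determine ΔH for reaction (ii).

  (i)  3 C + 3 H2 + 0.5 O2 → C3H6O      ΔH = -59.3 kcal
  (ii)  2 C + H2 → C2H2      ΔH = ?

ΔH = 54.2 kcal

(i) as written (C3H6O already on the product side): -59.3 kcal
(ii) reversed and × 3 (reverse to put C2H2 on the reactant side; scale by 3 for the 3 C2H2): contributes −3·x
-221.9 = (-59.3) − 3·x
x = (-221.9 − (-59.3)) / (-3) = 54.2 kcal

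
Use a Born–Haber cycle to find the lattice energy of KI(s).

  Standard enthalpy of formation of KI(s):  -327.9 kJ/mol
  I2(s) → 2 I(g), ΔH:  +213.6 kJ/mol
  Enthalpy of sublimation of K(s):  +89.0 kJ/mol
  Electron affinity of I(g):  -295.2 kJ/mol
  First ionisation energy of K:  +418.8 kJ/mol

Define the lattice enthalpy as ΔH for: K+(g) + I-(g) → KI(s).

U = -647.3 kJ/mol

ΔHf° = 1·ΔHsub + 1·(ΣIE) + 1/2·D(I2) + 1·EA + U
-327.9 = 1·(+89.0) + 1·(+418.8) + 1/2·(+213.6) + 1·(-295.2) + U
U = -327.9 − (+319.4) = -647.3 kJ/mol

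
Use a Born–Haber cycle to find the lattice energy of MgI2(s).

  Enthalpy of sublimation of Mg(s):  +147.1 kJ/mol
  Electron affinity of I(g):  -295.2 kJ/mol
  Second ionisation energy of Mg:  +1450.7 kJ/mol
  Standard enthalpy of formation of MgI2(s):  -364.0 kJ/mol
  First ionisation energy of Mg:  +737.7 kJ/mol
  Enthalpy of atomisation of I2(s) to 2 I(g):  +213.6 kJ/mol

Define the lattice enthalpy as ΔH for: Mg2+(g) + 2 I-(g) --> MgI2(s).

U = -2322.7 kJ/mol

ΔHf° = 1·ΔHsub + 1·(ΣIE) + 1·D(I2) + 2·EA + U
-364.0 = 1·(+147.1) + 1·(+2188.4) + 1·(+213.6) + 2·(-295.2) + U
U = -364.0 − (+1958.7) = -2322.7 kJ/mol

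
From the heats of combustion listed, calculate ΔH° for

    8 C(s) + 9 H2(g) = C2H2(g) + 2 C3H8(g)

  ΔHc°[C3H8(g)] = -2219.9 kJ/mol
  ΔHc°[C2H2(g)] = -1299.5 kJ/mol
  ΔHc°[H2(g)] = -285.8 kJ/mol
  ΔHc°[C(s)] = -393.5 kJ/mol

ΔH° = 19.1 kJ/mol

With combustion enthalpies, reactants minus products:
= [8·(-393.5) + 9·(-285.8)] − [1·(-1299.5) + 2·(-2219.9)]
= 19.1 kJ/mol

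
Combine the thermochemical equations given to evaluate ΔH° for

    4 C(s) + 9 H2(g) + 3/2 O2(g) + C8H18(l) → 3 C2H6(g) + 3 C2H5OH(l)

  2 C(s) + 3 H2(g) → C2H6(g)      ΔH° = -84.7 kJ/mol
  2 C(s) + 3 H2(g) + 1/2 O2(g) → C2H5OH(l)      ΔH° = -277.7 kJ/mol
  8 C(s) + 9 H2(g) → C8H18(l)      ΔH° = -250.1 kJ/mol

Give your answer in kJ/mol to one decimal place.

ΔH° = -837.1 kJ/mol

equation 1 × 3 (scale by 3 for the 3 C2H6(g)): (3)·(-84.7) = -254.1 kJ/mol
equation 2 × 3 (scale by 3 for the 3 C2H5OH(l)): (3)·(-277.7) = -833.1 kJ/mol
equation 3 reversed (C8H18(l) must end up as a reactant): +250.1 kJ/mol
Combining the equations, ΔH° = (3)·(-84.7) + (3)·(-277.7) + (-1)·(-250.1) = -837.1 kJ/mol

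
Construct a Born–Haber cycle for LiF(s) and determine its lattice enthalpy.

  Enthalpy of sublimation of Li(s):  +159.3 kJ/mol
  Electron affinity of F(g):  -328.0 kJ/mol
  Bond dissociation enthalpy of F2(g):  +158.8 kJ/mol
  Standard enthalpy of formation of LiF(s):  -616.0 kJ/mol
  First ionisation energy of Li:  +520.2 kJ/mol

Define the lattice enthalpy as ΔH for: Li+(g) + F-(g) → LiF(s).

ΔHf° = 1·ΔHsub + 1·(ΣIE) + 1/2·D(F2) + 1·EA + U
-616.0 = 1·(+159.3) + 1·(+520.2) + 1/2·(+158.8) + 1·(-328.0) + U
U = -616.0 − (+430.9) = -1046.9 kJ/mol

U = -1046.9 kJ/mol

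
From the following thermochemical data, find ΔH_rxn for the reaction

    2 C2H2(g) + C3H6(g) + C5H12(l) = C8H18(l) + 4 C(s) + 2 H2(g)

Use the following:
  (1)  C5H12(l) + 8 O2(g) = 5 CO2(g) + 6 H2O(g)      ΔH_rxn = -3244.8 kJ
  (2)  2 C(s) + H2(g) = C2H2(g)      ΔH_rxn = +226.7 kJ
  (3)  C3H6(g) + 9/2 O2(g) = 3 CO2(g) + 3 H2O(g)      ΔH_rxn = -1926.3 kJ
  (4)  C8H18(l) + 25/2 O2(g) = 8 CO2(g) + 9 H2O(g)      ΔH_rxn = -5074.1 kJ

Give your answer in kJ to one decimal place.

ΔH_rxn = -550.4 kJ

(1) as written: -3244.8 kJ
(2) reversed and × 2: (-2)·(+226.7) = -453.4 kJ
(3) as written: -1926.3 kJ
(4) reversed: +5074.1 kJ
Summing the manipulated equations, ΔH_rxn = (-3244.8) + (-453.4) + (-1926.3) + (+5074.1) = -550.4 kJ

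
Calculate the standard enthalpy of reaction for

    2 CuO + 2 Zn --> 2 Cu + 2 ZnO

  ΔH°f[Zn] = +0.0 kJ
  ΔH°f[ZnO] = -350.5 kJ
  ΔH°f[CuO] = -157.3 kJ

ΔH°rxn = -386.4 kJ

Products: 2·(+0.0) + 2·(-350.5) = -701.0
Reactants: 2·(-157.3) + 2·(+0.0) = -314.6
ΔH°rxn = (-701.0) − (-314.6) = -386.4 kJ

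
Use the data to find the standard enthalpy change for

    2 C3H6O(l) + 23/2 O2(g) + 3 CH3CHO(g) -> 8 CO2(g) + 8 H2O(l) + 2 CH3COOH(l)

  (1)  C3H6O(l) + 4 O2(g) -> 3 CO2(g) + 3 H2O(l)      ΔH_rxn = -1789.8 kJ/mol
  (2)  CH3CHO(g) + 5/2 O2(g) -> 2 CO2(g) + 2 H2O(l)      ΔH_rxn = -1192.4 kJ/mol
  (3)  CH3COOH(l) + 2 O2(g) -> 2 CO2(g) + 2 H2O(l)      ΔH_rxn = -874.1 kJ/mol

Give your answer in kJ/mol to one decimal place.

(1) × 2 (×2 to match 2 C3H6O(l) in the target): (2)·(-1789.8) = -3579.6 kJ/mol
(2) × 3 (×3 to match 3 CH3CHO(g) in the target): (3)·(-1192.4) = -3577.2 kJ/mol
(3) reversed and × 2 (CH3COOH(l) must end up as a product; scale by 2 for the 2 CH3COOH(l)): (-2)·(-874.1) = +1748.2 kJ/mol
ΔH_rxn = (2)·(-1789.8) + (3)·(-1192.4) + (-2)·(-874.1) = -5408.6 kJ/mol

ΔH_rxn = -5408.6 kJ/mol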